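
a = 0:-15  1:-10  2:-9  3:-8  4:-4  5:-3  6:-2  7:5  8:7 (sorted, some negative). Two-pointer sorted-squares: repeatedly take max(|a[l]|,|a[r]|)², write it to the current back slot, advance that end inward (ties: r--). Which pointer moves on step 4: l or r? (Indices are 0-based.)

l

[0,8] |-15|>|7| out[8]=225 → l++
[1,8] |-10|>|7| out[7]=100 → l++
[2,8] |-9|>|7| out[6]=81 → l++
[3,8] |-8|>|7| out[5]=64 → l++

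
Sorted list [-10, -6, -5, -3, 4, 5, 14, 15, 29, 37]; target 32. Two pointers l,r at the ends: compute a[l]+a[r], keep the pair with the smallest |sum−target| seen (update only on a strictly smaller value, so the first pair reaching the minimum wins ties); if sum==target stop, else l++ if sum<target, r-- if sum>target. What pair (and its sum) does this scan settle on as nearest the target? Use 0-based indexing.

[0,9] -10+37=27 d=5 * → l++
[1,9] -6+37=31 d=1 * → l++
[2,9] -5+37=32 d=0 * → stop

pair (-5, 37) with sum 32 (|Δ|=0)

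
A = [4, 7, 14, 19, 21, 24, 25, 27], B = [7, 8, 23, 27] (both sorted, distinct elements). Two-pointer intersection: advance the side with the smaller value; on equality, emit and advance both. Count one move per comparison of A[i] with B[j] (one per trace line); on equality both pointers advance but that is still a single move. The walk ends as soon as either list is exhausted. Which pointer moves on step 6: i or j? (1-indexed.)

i=1 j=1: 4<7, i++
i=2 j=1: 7==7 emit, i++,j++
i=3 j=2: 14>8, j++
i=3 j=3: 14<23, i++
i=4 j=3: 19<23, i++
i=5 j=3: 21<23, i++

i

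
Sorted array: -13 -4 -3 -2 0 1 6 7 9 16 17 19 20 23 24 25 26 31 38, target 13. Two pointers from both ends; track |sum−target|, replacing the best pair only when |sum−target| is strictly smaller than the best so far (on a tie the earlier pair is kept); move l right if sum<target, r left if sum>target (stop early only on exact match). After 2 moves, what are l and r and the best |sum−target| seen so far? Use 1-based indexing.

l=1, r=17, best |Δ|=5

l=1 r=19: -13+38=25 d=12 *, r--
l=1 r=18: -13+31=18 d=5 *, r--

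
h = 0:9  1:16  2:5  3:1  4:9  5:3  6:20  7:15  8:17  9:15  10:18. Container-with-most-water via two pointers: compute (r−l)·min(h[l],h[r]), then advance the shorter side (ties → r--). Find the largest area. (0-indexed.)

l=0 r=10: min(9,18)*10=90 best=90 *, l++
l=1 r=10: min(16,18)*9=144 best=144 *, l++
l=2 r=10: min(5,18)*8=40 best=144, l++
l=3 r=10: min(1,18)*7=7 best=144, l++
l=4 r=10: min(9,18)*6=54 best=144, l++
l=5 r=10: min(3,18)*5=15 best=144, l++
l=6 r=10: min(20,18)*4=72 best=144, r--
l=6 r=9: min(20,15)*3=45 best=144, r--
l=6 r=8: min(20,17)*2=34 best=144, r--
l=6 r=7: min(20,15)*1=15 best=144, r--

max area = 144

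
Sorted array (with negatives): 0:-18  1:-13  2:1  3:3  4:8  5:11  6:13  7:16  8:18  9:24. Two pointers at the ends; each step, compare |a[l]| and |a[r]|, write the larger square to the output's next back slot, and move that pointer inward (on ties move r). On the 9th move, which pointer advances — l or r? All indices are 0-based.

r

[0,9] |-18|<=|24| out[9]=576 → r--
[0,8] |-18|<=|18| out[8]=324 → r--
[0,7] |-18|>|16| out[7]=324 → l++
[1,7] |-13|<=|16| out[6]=256 → r--
[1,6] |-13|<=|13| out[5]=169 → r--
[1,5] |-13|>|11| out[4]=169 → l++
[2,5] |1|<=|11| out[3]=121 → r--
[2,4] |1|<=|8| out[2]=64 → r--
[2,3] |1|<=|3| out[1]=9 → r--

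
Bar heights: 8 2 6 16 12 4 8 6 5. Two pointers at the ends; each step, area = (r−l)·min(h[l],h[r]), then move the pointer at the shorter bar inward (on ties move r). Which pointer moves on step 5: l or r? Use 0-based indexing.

l

[0,8] min(8,5)*8=40 best=40 * → r--
[0,7] min(8,6)*7=42 best=42 * → r--
[0,6] min(8,8)*6=48 best=48 * → r--
[0,5] min(8,4)*5=20 best=48 → r--
[0,4] min(8,12)*4=32 best=48 → l++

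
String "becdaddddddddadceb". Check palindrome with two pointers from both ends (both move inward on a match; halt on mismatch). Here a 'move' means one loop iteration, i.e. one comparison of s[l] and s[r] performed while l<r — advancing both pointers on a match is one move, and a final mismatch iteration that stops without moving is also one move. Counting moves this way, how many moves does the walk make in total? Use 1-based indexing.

9 moves

l=1 r=18: 'b'=='b', l++,r--
l=2 r=17: 'e'=='e', l++,r--
l=3 r=16: 'c'=='c', l++,r--
l=4 r=15: 'd'=='d', l++,r--
l=5 r=14: 'a'=='a', l++,r--
l=6 r=13: 'd'=='d', l++,r--
l=7 r=12: 'd'=='d', l++,r--
l=8 r=11: 'd'=='d', l++,r--
l=9 r=10: 'd'=='d', l++,r--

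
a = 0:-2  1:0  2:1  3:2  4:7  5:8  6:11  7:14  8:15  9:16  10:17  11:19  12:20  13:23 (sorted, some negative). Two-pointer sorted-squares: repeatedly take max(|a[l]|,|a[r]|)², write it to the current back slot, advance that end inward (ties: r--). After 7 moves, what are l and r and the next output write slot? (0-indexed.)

[0,13] |-2|<=|23| out[13]=529 → r--
[0,12] |-2|<=|20| out[12]=400 → r--
[0,11] |-2|<=|19| out[11]=361 → r--
[0,10] |-2|<=|17| out[10]=289 → r--
[0,9] |-2|<=|16| out[9]=256 → r--
[0,8] |-2|<=|15| out[8]=225 → r--
[0,7] |-2|<=|14| out[7]=196 → r--

l=0, r=6, next write slot=6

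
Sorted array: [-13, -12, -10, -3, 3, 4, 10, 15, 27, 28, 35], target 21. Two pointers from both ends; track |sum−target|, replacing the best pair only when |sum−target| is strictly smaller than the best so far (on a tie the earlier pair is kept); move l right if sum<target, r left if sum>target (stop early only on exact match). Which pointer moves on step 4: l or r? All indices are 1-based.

l

[1,11] -13+35=22 d=1 * → r--
[1,10] -13+28=15 d=6 → l++
[2,10] -12+28=16 d=5 → l++
[3,10] -10+28=18 d=3 → l++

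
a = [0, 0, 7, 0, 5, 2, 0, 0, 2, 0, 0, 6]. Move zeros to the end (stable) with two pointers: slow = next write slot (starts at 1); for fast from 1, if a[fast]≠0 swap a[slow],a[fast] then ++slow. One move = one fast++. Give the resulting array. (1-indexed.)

slow=1 fast=1: a[fast]=0, fast++
slow=1 fast=2: a[fast]=0, fast++
slow=1 fast=3: a[fast]=7≠0 swap→a[1]=7, slow++,fast++
slow=2 fast=4: a[fast]=0, fast++
slow=2 fast=5: a[fast]=5≠0 swap→a[2]=5, slow++,fast++
slow=3 fast=6: a[fast]=2≠0 swap→a[3]=2, slow++,fast++
slow=4 fast=7: a[fast]=0, fast++
slow=4 fast=8: a[fast]=0, fast++
slow=4 fast=9: a[fast]=2≠0 swap→a[4]=2, slow++,fast++
slow=5 fast=10: a[fast]=0, fast++
slow=5 fast=11: a[fast]=0, fast++
slow=5 fast=12: a[fast]=6≠0 swap→a[5]=6, slow++,fast++

[7, 5, 2, 2, 6, 0, 0, 0, 0, 0, 0, 0]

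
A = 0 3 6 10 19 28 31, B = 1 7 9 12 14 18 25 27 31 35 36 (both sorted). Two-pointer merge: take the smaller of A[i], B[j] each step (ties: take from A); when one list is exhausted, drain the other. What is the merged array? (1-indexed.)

[0, 1, 3, 6, 7, 9, 10, 12, 14, 18, 19, 25, 27, 28, 31, 31, 35, 36]

[i=1,j=1] A[i]=0<=B[j]=1 take 0 → i++
[i=2,j=1] A[i]=3>B[j]=1 take 1 → j++
[i=2,j=2] A[i]=3<=B[j]=7 take 3 → i++
[i=3,j=2] A[i]=6<=B[j]=7 take 6 → i++
[i=4,j=2] A[i]=10>B[j]=7 take 7 → j++
[i=4,j=3] A[i]=10>B[j]=9 take 9 → j++
[i=4,j=4] A[i]=10<=B[j]=12 take 10 → i++
[i=5,j=4] A[i]=19>B[j]=12 take 12 → j++
[i=5,j=5] A[i]=19>B[j]=14 take 14 → j++
[i=5,j=6] A[i]=19>B[j]=18 take 18 → j++
[i=5,j=7] A[i]=19<=B[j]=25 take 19 → i++
[i=6,j=7] A[i]=28>B[j]=25 take 25 → j++
[i=6,j=8] A[i]=28>B[j]=27 take 27 → j++
[i=6,j=9] A[i]=28<=B[j]=31 take 28 → i++
[i=7,j=9] A[i]=31<=B[j]=31 take 31 → i++
[i=8,j=9] A done, take B[j]=31 → j++
[i=8,j=10] A done, take B[j]=35 → j++
[i=8,j=11] A done, take B[j]=36 → j++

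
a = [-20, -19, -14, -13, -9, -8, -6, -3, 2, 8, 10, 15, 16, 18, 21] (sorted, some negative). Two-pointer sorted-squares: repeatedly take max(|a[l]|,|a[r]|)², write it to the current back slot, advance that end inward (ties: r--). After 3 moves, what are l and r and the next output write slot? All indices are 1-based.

l=1 r=15: |-20|<=|21| out[15]=441, r--
l=1 r=14: |-20|>|18| out[14]=400, l++
l=2 r=14: |-19|>|18| out[13]=361, l++

l=3, r=14, next write slot=12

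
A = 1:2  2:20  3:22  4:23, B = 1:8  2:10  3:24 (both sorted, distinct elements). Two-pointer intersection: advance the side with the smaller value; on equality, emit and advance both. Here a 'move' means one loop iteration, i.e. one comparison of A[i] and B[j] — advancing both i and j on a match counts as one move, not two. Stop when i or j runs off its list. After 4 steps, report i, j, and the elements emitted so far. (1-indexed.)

i=3, j=3, emitted=[]

i=1 j=1: 2<8, i++
i=2 j=1: 20>8, j++
i=2 j=2: 20>10, j++
i=2 j=3: 20<24, i++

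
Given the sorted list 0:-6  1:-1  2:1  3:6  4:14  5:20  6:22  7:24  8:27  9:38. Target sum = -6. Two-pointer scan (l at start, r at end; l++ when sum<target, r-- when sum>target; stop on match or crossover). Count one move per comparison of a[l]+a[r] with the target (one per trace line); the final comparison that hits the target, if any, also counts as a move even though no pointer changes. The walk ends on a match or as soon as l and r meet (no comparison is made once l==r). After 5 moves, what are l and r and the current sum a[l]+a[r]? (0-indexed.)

[0,9] -6+38=32 >-6 → r--
[0,8] -6+27=21 >-6 → r--
[0,7] -6+24=18 >-6 → r--
[0,6] -6+22=16 >-6 → r--
[0,5] -6+20=14 >-6 → r--

l=0, r=4, sum=8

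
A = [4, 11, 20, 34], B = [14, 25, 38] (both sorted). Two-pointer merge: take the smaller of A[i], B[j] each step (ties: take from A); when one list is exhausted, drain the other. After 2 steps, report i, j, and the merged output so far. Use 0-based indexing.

i=0 j=0: A[i]=4<=B[j]=14 take 4, i++
i=1 j=0: A[i]=11<=B[j]=14 take 11, i++

i=2, j=0, merged so far=[4, 11]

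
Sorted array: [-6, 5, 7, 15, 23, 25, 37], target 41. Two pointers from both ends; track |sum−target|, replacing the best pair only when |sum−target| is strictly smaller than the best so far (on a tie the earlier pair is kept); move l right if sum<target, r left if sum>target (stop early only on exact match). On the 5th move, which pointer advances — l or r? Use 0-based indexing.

l

l=0 r=6: -6+37=31 d=10 *, l++
l=1 r=6: 5+37=42 d=1 *, r--
l=1 r=5: 5+25=30 d=11, l++
l=2 r=5: 7+25=32 d=9, l++
l=3 r=5: 15+25=40 d=1, l++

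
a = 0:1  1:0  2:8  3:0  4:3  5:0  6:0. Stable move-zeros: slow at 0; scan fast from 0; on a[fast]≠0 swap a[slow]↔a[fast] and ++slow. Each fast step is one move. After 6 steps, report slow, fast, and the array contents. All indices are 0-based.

(s=0,f=0) a[fast]=1≠0 swap→a[0]=1 → slow++,fast++
(s=1,f=1) a[fast]=0 → fast++
(s=1,f=2) a[fast]=8≠0 swap→a[1]=8 → slow++,fast++
(s=2,f=3) a[fast]=0 → fast++
(s=2,f=4) a[fast]=3≠0 swap→a[2]=3 → slow++,fast++
(s=3,f=5) a[fast]=0 → fast++

slow=3, fast=6, a=[1, 8, 3, 0, 0, 0, 0]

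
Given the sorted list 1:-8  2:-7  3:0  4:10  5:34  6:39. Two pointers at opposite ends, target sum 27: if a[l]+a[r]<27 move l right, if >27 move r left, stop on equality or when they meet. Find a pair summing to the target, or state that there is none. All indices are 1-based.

(-7, 34)

[1,6] -8+39=31 >27 → r--
[1,5] -8+34=26 <27 → l++
[2,5] -7+34=27 → found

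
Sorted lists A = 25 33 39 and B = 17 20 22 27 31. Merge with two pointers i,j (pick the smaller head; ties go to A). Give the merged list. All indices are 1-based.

[17, 20, 22, 25, 27, 31, 33, 39]

i=1 j=1: A[i]=25>B[j]=17 take 17, j++
i=1 j=2: A[i]=25>B[j]=20 take 20, j++
i=1 j=3: A[i]=25>B[j]=22 take 22, j++
i=1 j=4: A[i]=25<=B[j]=27 take 25, i++
i=2 j=4: A[i]=33>B[j]=27 take 27, j++
i=2 j=5: A[i]=33>B[j]=31 take 31, j++
i=2 j=6: B done, take A[i]=33, i++
i=3 j=6: B done, take A[i]=39, i++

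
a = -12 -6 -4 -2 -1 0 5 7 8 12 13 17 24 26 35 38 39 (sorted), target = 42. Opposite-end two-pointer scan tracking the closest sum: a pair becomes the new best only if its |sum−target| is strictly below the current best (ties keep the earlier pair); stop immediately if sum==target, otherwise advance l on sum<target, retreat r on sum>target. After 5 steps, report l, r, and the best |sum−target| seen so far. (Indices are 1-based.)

l=6, r=17, best |Δ|=4

[1,17] -12+39=27 d=15 * → l++
[2,17] -6+39=33 d=9 * → l++
[3,17] -4+39=35 d=7 * → l++
[4,17] -2+39=37 d=5 * → l++
[5,17] -1+39=38 d=4 * → l++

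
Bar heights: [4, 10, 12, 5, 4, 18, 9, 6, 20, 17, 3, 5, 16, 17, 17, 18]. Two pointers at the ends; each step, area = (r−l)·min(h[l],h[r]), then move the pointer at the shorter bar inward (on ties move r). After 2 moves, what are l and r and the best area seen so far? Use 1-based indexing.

l=1 r=16: min(4,18)*15=60 best=60 *, l++
l=2 r=16: min(10,18)*14=140 best=140 *, l++

l=3, r=16, best area=140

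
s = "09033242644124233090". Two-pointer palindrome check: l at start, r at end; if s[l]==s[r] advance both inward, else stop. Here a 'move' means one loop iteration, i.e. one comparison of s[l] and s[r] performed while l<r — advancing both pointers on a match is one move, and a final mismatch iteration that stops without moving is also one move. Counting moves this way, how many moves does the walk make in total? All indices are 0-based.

[0,19] '0'=='0' → l++,r--
[1,18] '9'=='9' → l++,r--
[2,17] '0'=='0' → l++,r--
[3,16] '3'=='3' → l++,r--
[4,15] '3'=='3' → l++,r--
[5,14] '2'=='2' → l++,r--
[6,13] '4'=='4' → l++,r--
[7,12] '2'=='2' → l++,r--
[8,11] '6'!='1' → stop

9 moves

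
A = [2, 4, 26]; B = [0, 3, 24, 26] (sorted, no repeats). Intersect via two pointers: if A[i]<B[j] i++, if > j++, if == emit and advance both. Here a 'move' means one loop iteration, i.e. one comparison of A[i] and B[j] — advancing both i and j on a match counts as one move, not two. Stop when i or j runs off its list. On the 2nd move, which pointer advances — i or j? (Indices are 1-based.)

i

i=1 j=1: 2>0, j++
i=1 j=2: 2<3, i++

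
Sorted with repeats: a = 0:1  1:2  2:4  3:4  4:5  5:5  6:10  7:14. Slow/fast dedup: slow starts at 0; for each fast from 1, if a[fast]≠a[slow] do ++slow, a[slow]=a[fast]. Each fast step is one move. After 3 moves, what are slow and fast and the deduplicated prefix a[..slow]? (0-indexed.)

(s=0,f=1) a[fast]=2≠a[slow]=1 write a[1]=2 → slow++,fast++
(s=1,f=2) a[fast]=4≠a[slow]=2 write a[2]=4 → slow++,fast++
(s=2,f=3) a[fast]=4=a[slow] dup → fast++

slow=2, fast=4, prefix=[1, 2, 4]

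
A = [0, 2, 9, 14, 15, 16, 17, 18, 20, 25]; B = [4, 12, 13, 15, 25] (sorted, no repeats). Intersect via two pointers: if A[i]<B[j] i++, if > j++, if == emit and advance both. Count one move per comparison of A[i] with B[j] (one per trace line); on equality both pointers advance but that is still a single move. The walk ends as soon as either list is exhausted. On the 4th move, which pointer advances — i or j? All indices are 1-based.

i

i=1 j=1: 0<4, i++
i=2 j=1: 2<4, i++
i=3 j=1: 9>4, j++
i=3 j=2: 9<12, i++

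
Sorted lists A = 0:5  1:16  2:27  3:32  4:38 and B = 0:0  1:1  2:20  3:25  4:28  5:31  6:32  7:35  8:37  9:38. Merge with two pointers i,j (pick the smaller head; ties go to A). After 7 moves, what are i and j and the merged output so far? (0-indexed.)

i=3, j=4, merged so far=[0, 1, 5, 16, 20, 25, 27]

i=0 j=0: A[i]=5>B[j]=0 take 0, j++
i=0 j=1: A[i]=5>B[j]=1 take 1, j++
i=0 j=2: A[i]=5<=B[j]=20 take 5, i++
i=1 j=2: A[i]=16<=B[j]=20 take 16, i++
i=2 j=2: A[i]=27>B[j]=20 take 20, j++
i=2 j=3: A[i]=27>B[j]=25 take 25, j++
i=2 j=4: A[i]=27<=B[j]=28 take 27, i++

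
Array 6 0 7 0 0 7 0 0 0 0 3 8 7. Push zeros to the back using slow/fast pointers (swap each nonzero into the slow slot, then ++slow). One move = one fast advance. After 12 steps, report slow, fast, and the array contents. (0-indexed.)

slow=0 fast=0: a[fast]=6≠0 swap→a[0]=6, slow++,fast++
slow=1 fast=1: a[fast]=0, fast++
slow=1 fast=2: a[fast]=7≠0 swap→a[1]=7, slow++,fast++
slow=2 fast=3: a[fast]=0, fast++
slow=2 fast=4: a[fast]=0, fast++
slow=2 fast=5: a[fast]=7≠0 swap→a[2]=7, slow++,fast++
slow=3 fast=6: a[fast]=0, fast++
slow=3 fast=7: a[fast]=0, fast++
slow=3 fast=8: a[fast]=0, fast++
slow=3 fast=9: a[fast]=0, fast++
slow=3 fast=10: a[fast]=3≠0 swap→a[3]=3, slow++,fast++
slow=4 fast=11: a[fast]=8≠0 swap→a[4]=8, slow++,fast++

slow=5, fast=12, a=[6, 7, 7, 3, 8, 0, 0, 0, 0, 0, 0, 0, 7]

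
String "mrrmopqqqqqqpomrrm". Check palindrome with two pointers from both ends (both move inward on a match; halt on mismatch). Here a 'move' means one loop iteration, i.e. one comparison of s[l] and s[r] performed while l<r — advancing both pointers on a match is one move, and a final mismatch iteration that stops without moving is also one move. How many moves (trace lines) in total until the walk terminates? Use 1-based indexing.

l=1 r=18: 'm'=='m', l++,r--
l=2 r=17: 'r'=='r', l++,r--
l=3 r=16: 'r'=='r', l++,r--
l=4 r=15: 'm'=='m', l++,r--
l=5 r=14: 'o'=='o', l++,r--
l=6 r=13: 'p'=='p', l++,r--
l=7 r=12: 'q'=='q', l++,r--
l=8 r=11: 'q'=='q', l++,r--
l=9 r=10: 'q'=='q', l++,r--

9 moves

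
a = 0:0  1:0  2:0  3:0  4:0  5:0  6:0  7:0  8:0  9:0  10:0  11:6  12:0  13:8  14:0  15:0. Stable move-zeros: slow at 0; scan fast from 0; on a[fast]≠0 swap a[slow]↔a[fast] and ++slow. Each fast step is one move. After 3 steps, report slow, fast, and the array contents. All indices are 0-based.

slow=0, fast=3, a=[0, 0, 0, 0, 0, 0, 0, 0, 0, 0, 0, 6, 0, 8, 0, 0]

(s=0,f=0) a[fast]=0 → fast++
(s=0,f=1) a[fast]=0 → fast++
(s=0,f=2) a[fast]=0 → fast++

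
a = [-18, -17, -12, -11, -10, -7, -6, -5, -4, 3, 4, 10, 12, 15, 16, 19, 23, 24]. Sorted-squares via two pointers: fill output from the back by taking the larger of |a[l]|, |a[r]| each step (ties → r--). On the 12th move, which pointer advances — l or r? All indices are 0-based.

l=0 r=17: |-18|<=|24| out[17]=576, r--
l=0 r=16: |-18|<=|23| out[16]=529, r--
l=0 r=15: |-18|<=|19| out[15]=361, r--
l=0 r=14: |-18|>|16| out[14]=324, l++
l=1 r=14: |-17|>|16| out[13]=289, l++
l=2 r=14: |-12|<=|16| out[12]=256, r--
l=2 r=13: |-12|<=|15| out[11]=225, r--
l=2 r=12: |-12|<=|12| out[10]=144, r--
l=2 r=11: |-12|>|10| out[9]=144, l++
l=3 r=11: |-11|>|10| out[8]=121, l++
l=4 r=11: |-10|<=|10| out[7]=100, r--
l=4 r=10: |-10|>|4| out[6]=100, l++

l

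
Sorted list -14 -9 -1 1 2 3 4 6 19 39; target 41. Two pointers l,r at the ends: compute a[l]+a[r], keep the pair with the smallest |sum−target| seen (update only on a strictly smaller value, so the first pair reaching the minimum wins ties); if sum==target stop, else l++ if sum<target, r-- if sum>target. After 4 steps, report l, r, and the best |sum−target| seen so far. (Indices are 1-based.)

l=5, r=10, best |Δ|=1

[1,10] -14+39=25 d=16 * → l++
[2,10] -9+39=30 d=11 * → l++
[3,10] -1+39=38 d=3 * → l++
[4,10] 1+39=40 d=1 * → l++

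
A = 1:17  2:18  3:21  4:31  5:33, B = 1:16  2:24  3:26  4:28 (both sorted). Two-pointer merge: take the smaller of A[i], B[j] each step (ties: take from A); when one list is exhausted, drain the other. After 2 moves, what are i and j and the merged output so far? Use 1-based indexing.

[i=1,j=1] A[i]=17>B[j]=16 take 16 → j++
[i=1,j=2] A[i]=17<=B[j]=24 take 17 → i++

i=2, j=2, merged so far=[16, 17]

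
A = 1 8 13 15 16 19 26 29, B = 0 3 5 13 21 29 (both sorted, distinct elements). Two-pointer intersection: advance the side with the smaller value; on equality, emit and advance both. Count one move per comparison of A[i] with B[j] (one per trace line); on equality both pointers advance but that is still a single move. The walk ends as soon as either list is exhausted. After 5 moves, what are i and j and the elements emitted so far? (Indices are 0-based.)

i=2, j=3, emitted=[]

[i=0,j=0] 1>0 → j++
[i=0,j=1] 1<3 → i++
[i=1,j=1] 8>3 → j++
[i=1,j=2] 8>5 → j++
[i=1,j=3] 8<13 → i++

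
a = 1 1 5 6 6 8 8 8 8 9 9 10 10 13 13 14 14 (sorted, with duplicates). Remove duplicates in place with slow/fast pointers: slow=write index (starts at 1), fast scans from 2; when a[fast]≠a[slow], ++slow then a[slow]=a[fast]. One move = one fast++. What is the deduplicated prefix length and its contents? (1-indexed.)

(s=1,f=2) a[fast]=1=a[slow] dup → fast++
(s=1,f=3) a[fast]=5≠a[slow]=1 write a[2]=5 → slow++,fast++
(s=2,f=4) a[fast]=6≠a[slow]=5 write a[3]=6 → slow++,fast++
(s=3,f=5) a[fast]=6=a[slow] dup → fast++
(s=3,f=6) a[fast]=8≠a[slow]=6 write a[4]=8 → slow++,fast++
(s=4,f=7) a[fast]=8=a[slow] dup → fast++
(s=4,f=8) a[fast]=8=a[slow] dup → fast++
(s=4,f=9) a[fast]=8=a[slow] dup → fast++
(s=4,f=10) a[fast]=9≠a[slow]=8 write a[5]=9 → slow++,fast++
(s=5,f=11) a[fast]=9=a[slow] dup → fast++
(s=5,f=12) a[fast]=10≠a[slow]=9 write a[6]=10 → slow++,fast++
(s=6,f=13) a[fast]=10=a[slow] dup → fast++
(s=6,f=14) a[fast]=13≠a[slow]=10 write a[7]=13 → slow++,fast++
(s=7,f=15) a[fast]=13=a[slow] dup → fast++
(s=7,f=16) a[fast]=14≠a[slow]=13 write a[8]=14 → slow++,fast++
(s=8,f=17) a[fast]=14=a[slow] dup → fast++

length 8; prefix = [1, 5, 6, 8, 9, 10, 13, 14]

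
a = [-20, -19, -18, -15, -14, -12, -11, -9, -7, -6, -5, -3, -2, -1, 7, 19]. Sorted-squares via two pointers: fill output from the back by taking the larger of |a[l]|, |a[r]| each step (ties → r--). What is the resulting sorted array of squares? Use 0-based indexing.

[0,15] |-20|>|19| out[15]=400 → l++
[1,15] |-19|<=|19| out[14]=361 → r--
[1,14] |-19|>|7| out[13]=361 → l++
[2,14] |-18|>|7| out[12]=324 → l++
[3,14] |-15|>|7| out[11]=225 → l++
[4,14] |-14|>|7| out[10]=196 → l++
[5,14] |-12|>|7| out[9]=144 → l++
[6,14] |-11|>|7| out[8]=121 → l++
[7,14] |-9|>|7| out[7]=81 → l++
[8,14] |-7|<=|7| out[6]=49 → r--
[8,13] |-7|>|-1| out[5]=49 → l++
[9,13] |-6|>|-1| out[4]=36 → l++
[10,13] |-5|>|-1| out[3]=25 → l++
[11,13] |-3|>|-1| out[2]=9 → l++
[12,13] |-2|>|-1| out[1]=4 → l++
[13,13] |-1|<=|-1| out[0]=1 → r--

[1, 4, 9, 25, 36, 49, 49, 81, 121, 144, 196, 225, 324, 361, 361, 400]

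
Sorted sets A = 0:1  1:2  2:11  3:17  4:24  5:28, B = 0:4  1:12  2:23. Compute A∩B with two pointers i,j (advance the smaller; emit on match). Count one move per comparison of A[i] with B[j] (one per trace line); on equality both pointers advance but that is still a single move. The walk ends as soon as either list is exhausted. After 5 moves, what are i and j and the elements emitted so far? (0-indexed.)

i=0 j=0: 1<4, i++
i=1 j=0: 2<4, i++
i=2 j=0: 11>4, j++
i=2 j=1: 11<12, i++
i=3 j=1: 17>12, j++

i=3, j=2, emitted=[]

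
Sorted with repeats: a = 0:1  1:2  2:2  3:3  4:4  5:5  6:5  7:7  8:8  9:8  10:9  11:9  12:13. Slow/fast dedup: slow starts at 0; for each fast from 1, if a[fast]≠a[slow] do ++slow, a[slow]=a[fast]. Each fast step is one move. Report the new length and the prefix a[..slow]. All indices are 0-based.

length 9; prefix = [1, 2, 3, 4, 5, 7, 8, 9, 13]

slow=0 fast=1: a[fast]=2≠a[slow]=1 write a[1]=2, slow++,fast++
slow=1 fast=2: a[fast]=2=a[slow] dup, fast++
slow=1 fast=3: a[fast]=3≠a[slow]=2 write a[2]=3, slow++,fast++
slow=2 fast=4: a[fast]=4≠a[slow]=3 write a[3]=4, slow++,fast++
slow=3 fast=5: a[fast]=5≠a[slow]=4 write a[4]=5, slow++,fast++
slow=4 fast=6: a[fast]=5=a[slow] dup, fast++
slow=4 fast=7: a[fast]=7≠a[slow]=5 write a[5]=7, slow++,fast++
slow=5 fast=8: a[fast]=8≠a[slow]=7 write a[6]=8, slow++,fast++
slow=6 fast=9: a[fast]=8=a[slow] dup, fast++
slow=6 fast=10: a[fast]=9≠a[slow]=8 write a[7]=9, slow++,fast++
slow=7 fast=11: a[fast]=9=a[slow] dup, fast++
slow=7 fast=12: a[fast]=13≠a[slow]=9 write a[8]=13, slow++,fast++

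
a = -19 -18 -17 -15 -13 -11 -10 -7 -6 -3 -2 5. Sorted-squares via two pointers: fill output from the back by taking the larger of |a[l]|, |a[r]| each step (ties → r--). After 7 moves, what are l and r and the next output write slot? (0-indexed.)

l=7, r=11, next write slot=4

[0,11] |-19|>|5| out[11]=361 → l++
[1,11] |-18|>|5| out[10]=324 → l++
[2,11] |-17|>|5| out[9]=289 → l++
[3,11] |-15|>|5| out[8]=225 → l++
[4,11] |-13|>|5| out[7]=169 → l++
[5,11] |-11|>|5| out[6]=121 → l++
[6,11] |-10|>|5| out[5]=100 → l++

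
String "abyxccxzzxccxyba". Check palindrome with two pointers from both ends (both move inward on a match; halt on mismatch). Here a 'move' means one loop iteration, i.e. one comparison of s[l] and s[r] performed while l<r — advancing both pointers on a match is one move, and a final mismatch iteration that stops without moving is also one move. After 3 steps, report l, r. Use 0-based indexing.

[0,15] 'a'=='a' → l++,r--
[1,14] 'b'=='b' → l++,r--
[2,13] 'y'=='y' → l++,r--

l=3, r=12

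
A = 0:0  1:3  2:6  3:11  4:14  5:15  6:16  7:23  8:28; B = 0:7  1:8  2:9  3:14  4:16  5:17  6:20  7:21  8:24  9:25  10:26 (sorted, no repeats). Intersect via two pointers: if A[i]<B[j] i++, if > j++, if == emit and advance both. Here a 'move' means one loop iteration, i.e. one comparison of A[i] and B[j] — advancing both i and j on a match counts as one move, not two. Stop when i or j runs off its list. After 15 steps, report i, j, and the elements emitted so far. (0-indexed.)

i=0 j=0: 0<7, i++
i=1 j=0: 3<7, i++
i=2 j=0: 6<7, i++
i=3 j=0: 11>7, j++
i=3 j=1: 11>8, j++
i=3 j=2: 11>9, j++
i=3 j=3: 11<14, i++
i=4 j=3: 14==14 emit, i++,j++
i=5 j=4: 15<16, i++
i=6 j=4: 16==16 emit, i++,j++
i=7 j=5: 23>17, j++
i=7 j=6: 23>20, j++
i=7 j=7: 23>21, j++
i=7 j=8: 23<24, i++
i=8 j=8: 28>24, j++

i=8, j=9, emitted=[14, 16]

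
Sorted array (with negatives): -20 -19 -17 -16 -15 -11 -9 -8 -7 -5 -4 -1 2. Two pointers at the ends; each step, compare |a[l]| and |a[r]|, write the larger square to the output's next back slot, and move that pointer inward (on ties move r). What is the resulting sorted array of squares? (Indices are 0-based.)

[1, 4, 16, 25, 49, 64, 81, 121, 225, 256, 289, 361, 400]

l=0 r=12: |-20|>|2| out[12]=400, l++
l=1 r=12: |-19|>|2| out[11]=361, l++
l=2 r=12: |-17|>|2| out[10]=289, l++
l=3 r=12: |-16|>|2| out[9]=256, l++
l=4 r=12: |-15|>|2| out[8]=225, l++
l=5 r=12: |-11|>|2| out[7]=121, l++
l=6 r=12: |-9|>|2| out[6]=81, l++
l=7 r=12: |-8|>|2| out[5]=64, l++
l=8 r=12: |-7|>|2| out[4]=49, l++
l=9 r=12: |-5|>|2| out[3]=25, l++
l=10 r=12: |-4|>|2| out[2]=16, l++
l=11 r=12: |-1|<=|2| out[1]=4, r--
l=11 r=11: |-1|<=|-1| out[0]=1, r--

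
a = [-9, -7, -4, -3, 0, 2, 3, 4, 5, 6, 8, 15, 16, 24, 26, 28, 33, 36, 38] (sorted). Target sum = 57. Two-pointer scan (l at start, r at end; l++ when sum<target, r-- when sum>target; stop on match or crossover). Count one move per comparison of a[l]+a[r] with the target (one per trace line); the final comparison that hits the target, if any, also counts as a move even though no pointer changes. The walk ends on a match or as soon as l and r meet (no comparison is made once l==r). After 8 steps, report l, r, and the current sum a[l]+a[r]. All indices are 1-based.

l=9, r=19, sum=43

l=1 r=19: -9+38=29 <57, l++
l=2 r=19: -7+38=31 <57, l++
l=3 r=19: -4+38=34 <57, l++
l=4 r=19: -3+38=35 <57, l++
l=5 r=19: 0+38=38 <57, l++
l=6 r=19: 2+38=40 <57, l++
l=7 r=19: 3+38=41 <57, l++
l=8 r=19: 4+38=42 <57, l++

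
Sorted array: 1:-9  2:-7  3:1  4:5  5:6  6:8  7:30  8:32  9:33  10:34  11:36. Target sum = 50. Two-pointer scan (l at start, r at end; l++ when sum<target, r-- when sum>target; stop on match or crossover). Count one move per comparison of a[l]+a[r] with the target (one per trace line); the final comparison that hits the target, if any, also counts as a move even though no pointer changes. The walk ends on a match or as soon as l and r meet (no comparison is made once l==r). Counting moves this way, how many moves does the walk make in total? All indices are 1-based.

10 moves

l=1 r=11: -9+36=27 <50, l++
l=2 r=11: -7+36=29 <50, l++
l=3 r=11: 1+36=37 <50, l++
l=4 r=11: 5+36=41 <50, l++
l=5 r=11: 6+36=42 <50, l++
l=6 r=11: 8+36=44 <50, l++
l=7 r=11: 30+36=66 >50, r--
l=7 r=10: 30+34=64 >50, r--
l=7 r=9: 30+33=63 >50, r--
l=7 r=8: 30+32=62 >50, r--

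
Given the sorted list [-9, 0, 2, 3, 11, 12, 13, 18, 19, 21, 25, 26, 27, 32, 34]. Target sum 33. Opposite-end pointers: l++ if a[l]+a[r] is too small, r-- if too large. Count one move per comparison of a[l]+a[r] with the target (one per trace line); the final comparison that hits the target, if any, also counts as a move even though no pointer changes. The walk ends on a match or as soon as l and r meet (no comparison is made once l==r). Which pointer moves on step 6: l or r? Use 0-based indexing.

l

[0,14] -9+34=25 <33 → l++
[1,14] 0+34=34 >33 → r--
[1,13] 0+32=32 <33 → l++
[2,13] 2+32=34 >33 → r--
[2,12] 2+27=29 <33 → l++
[3,12] 3+27=30 <33 → l++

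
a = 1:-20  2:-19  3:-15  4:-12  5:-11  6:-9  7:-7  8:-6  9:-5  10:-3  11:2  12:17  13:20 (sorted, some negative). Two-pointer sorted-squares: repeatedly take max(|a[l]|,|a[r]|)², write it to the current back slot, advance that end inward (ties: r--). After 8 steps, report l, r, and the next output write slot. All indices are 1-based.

l=7, r=11, next write slot=5

l=1 r=13: |-20|<=|20| out[13]=400, r--
l=1 r=12: |-20|>|17| out[12]=400, l++
l=2 r=12: |-19|>|17| out[11]=361, l++
l=3 r=12: |-15|<=|17| out[10]=289, r--
l=3 r=11: |-15|>|2| out[9]=225, l++
l=4 r=11: |-12|>|2| out[8]=144, l++
l=5 r=11: |-11|>|2| out[7]=121, l++
l=6 r=11: |-9|>|2| out[6]=81, l++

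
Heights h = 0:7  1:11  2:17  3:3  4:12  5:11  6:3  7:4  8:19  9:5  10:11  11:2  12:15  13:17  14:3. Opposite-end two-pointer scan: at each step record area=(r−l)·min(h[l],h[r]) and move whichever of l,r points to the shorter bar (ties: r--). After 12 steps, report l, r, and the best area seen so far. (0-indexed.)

l=6, r=8, best area=187

l=0 r=14: min(7,3)*14=42 best=42 *, r--
l=0 r=13: min(7,17)*13=91 best=91 *, l++
l=1 r=13: min(11,17)*12=132 best=132 *, l++
l=2 r=13: min(17,17)*11=187 best=187 *, r--
l=2 r=12: min(17,15)*10=150 best=187, r--
l=2 r=11: min(17,2)*9=18 best=187, r--
l=2 r=10: min(17,11)*8=88 best=187, r--
l=2 r=9: min(17,5)*7=35 best=187, r--
l=2 r=8: min(17,19)*6=102 best=187, l++
l=3 r=8: min(3,19)*5=15 best=187, l++
l=4 r=8: min(12,19)*4=48 best=187, l++
l=5 r=8: min(11,19)*3=33 best=187, l++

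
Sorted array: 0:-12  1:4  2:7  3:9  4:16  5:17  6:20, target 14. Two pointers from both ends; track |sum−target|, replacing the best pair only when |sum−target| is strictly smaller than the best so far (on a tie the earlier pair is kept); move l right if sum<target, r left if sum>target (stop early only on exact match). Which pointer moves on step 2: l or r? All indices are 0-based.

l=0 r=6: -12+20=8 d=6 *, l++
l=1 r=6: 4+20=24 d=10, r--

r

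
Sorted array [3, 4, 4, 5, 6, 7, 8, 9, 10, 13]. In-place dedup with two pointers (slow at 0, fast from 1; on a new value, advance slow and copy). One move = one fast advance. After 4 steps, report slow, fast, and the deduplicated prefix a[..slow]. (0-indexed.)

slow=3, fast=5, prefix=[3, 4, 5, 6]

slow=0 fast=1: a[fast]=4≠a[slow]=3 write a[1]=4, slow++,fast++
slow=1 fast=2: a[fast]=4=a[slow] dup, fast++
slow=1 fast=3: a[fast]=5≠a[slow]=4 write a[2]=5, slow++,fast++
slow=2 fast=4: a[fast]=6≠a[slow]=5 write a[3]=6, slow++,fast++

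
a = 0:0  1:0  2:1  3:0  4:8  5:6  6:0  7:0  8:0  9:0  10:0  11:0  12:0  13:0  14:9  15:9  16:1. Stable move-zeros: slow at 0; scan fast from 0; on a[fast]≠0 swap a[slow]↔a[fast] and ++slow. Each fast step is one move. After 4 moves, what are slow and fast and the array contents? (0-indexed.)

(s=0,f=0) a[fast]=0 → fast++
(s=0,f=1) a[fast]=0 → fast++
(s=0,f=2) a[fast]=1≠0 swap→a[0]=1 → slow++,fast++
(s=1,f=3) a[fast]=0 → fast++

slow=1, fast=4, a=[1, 0, 0, 0, 8, 6, 0, 0, 0, 0, 0, 0, 0, 0, 9, 9, 1]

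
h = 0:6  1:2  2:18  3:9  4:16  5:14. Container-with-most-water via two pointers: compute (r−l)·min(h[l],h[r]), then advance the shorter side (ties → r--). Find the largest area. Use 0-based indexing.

max area = 42

[0,5] min(6,14)*5=30 best=30 * → l++
[1,5] min(2,14)*4=8 best=30 → l++
[2,5] min(18,14)*3=42 best=42 * → r--
[2,4] min(18,16)*2=32 best=42 → r--
[2,3] min(18,9)*1=9 best=42 → r--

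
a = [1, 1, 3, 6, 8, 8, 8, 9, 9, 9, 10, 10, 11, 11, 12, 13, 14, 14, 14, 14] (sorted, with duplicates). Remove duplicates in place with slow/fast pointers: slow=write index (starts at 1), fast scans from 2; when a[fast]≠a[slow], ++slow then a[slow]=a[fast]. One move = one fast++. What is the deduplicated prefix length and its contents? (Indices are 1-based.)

length 10; prefix = [1, 3, 6, 8, 9, 10, 11, 12, 13, 14]

(s=1,f=2) a[fast]=1=a[slow] dup → fast++
(s=1,f=3) a[fast]=3≠a[slow]=1 write a[2]=3 → slow++,fast++
(s=2,f=4) a[fast]=6≠a[slow]=3 write a[3]=6 → slow++,fast++
(s=3,f=5) a[fast]=8≠a[slow]=6 write a[4]=8 → slow++,fast++
(s=4,f=6) a[fast]=8=a[slow] dup → fast++
(s=4,f=7) a[fast]=8=a[slow] dup → fast++
(s=4,f=8) a[fast]=9≠a[slow]=8 write a[5]=9 → slow++,fast++
(s=5,f=9) a[fast]=9=a[slow] dup → fast++
(s=5,f=10) a[fast]=9=a[slow] dup → fast++
(s=5,f=11) a[fast]=10≠a[slow]=9 write a[6]=10 → slow++,fast++
(s=6,f=12) a[fast]=10=a[slow] dup → fast++
(s=6,f=13) a[fast]=11≠a[slow]=10 write a[7]=11 → slow++,fast++
(s=7,f=14) a[fast]=11=a[slow] dup → fast++
(s=7,f=15) a[fast]=12≠a[slow]=11 write a[8]=12 → slow++,fast++
(s=8,f=16) a[fast]=13≠a[slow]=12 write a[9]=13 → slow++,fast++
(s=9,f=17) a[fast]=14≠a[slow]=13 write a[10]=14 → slow++,fast++
(s=10,f=18) a[fast]=14=a[slow] dup → fast++
(s=10,f=19) a[fast]=14=a[slow] dup → fast++
(s=10,f=20) a[fast]=14=a[slow] dup → fast++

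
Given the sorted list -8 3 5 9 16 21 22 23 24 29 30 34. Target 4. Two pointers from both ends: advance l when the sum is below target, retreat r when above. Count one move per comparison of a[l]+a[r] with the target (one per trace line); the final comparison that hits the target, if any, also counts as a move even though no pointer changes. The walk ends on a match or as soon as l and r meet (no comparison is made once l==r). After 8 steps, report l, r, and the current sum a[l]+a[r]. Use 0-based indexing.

[0,11] -8+34=26 >4 → r--
[0,10] -8+30=22 >4 → r--
[0,9] -8+29=21 >4 → r--
[0,8] -8+24=16 >4 → r--
[0,7] -8+23=15 >4 → r--
[0,6] -8+22=14 >4 → r--
[0,5] -8+21=13 >4 → r--
[0,4] -8+16=8 >4 → r--

l=0, r=3, sum=1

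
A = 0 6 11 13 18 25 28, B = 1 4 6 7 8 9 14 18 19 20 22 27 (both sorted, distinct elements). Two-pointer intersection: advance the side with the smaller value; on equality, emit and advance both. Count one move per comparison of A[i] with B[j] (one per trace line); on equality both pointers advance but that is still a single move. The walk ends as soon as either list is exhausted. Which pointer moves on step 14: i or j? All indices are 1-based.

i=1 j=1: 0<1, i++
i=2 j=1: 6>1, j++
i=2 j=2: 6>4, j++
i=2 j=3: 6==6 emit, i++,j++
i=3 j=4: 11>7, j++
i=3 j=5: 11>8, j++
i=3 j=6: 11>9, j++
i=3 j=7: 11<14, i++
i=4 j=7: 13<14, i++
i=5 j=7: 18>14, j++
i=5 j=8: 18==18 emit, i++,j++
i=6 j=9: 25>19, j++
i=6 j=10: 25>20, j++
i=6 j=11: 25>22, j++

j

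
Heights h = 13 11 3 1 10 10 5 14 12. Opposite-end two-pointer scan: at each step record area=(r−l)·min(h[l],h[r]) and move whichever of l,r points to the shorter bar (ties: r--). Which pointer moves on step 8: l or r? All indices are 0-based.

l=0 r=8: min(13,12)*8=96 best=96 *, r--
l=0 r=7: min(13,14)*7=91 best=96, l++
l=1 r=7: min(11,14)*6=66 best=96, l++
l=2 r=7: min(3,14)*5=15 best=96, l++
l=3 r=7: min(1,14)*4=4 best=96, l++
l=4 r=7: min(10,14)*3=30 best=96, l++
l=5 r=7: min(10,14)*2=20 best=96, l++
l=6 r=7: min(5,14)*1=5 best=96, l++

l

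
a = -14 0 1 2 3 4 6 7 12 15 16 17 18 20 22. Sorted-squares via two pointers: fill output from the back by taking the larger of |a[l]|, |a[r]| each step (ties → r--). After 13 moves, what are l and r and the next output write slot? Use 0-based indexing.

l=1, r=2, next write slot=1

l=0 r=14: |-14|<=|22| out[14]=484, r--
l=0 r=13: |-14|<=|20| out[13]=400, r--
l=0 r=12: |-14|<=|18| out[12]=324, r--
l=0 r=11: |-14|<=|17| out[11]=289, r--
l=0 r=10: |-14|<=|16| out[10]=256, r--
l=0 r=9: |-14|<=|15| out[9]=225, r--
l=0 r=8: |-14|>|12| out[8]=196, l++
l=1 r=8: |0|<=|12| out[7]=144, r--
l=1 r=7: |0|<=|7| out[6]=49, r--
l=1 r=6: |0|<=|6| out[5]=36, r--
l=1 r=5: |0|<=|4| out[4]=16, r--
l=1 r=4: |0|<=|3| out[3]=9, r--
l=1 r=3: |0|<=|2| out[2]=4, r--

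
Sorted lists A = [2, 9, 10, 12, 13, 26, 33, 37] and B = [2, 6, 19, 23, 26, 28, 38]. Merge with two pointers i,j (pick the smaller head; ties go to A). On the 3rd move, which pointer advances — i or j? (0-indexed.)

j

i=0 j=0: A[i]=2<=B[j]=2 take 2, i++
i=1 j=0: A[i]=9>B[j]=2 take 2, j++
i=1 j=1: A[i]=9>B[j]=6 take 6, j++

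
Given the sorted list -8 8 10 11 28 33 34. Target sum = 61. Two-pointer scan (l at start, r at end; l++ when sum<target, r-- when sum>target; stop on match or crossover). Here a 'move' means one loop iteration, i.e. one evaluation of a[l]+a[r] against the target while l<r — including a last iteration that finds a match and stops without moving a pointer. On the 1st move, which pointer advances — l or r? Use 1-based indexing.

l

l=1 r=7: -8+34=26 <61, l++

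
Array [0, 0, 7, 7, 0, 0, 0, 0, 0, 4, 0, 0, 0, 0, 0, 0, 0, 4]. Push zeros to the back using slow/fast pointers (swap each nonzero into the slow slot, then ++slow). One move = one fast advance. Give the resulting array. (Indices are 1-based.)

[7, 7, 4, 4, 0, 0, 0, 0, 0, 0, 0, 0, 0, 0, 0, 0, 0, 0]

slow=1 fast=1: a[fast]=0, fast++
slow=1 fast=2: a[fast]=0, fast++
slow=1 fast=3: a[fast]=7≠0 swap→a[1]=7, slow++,fast++
slow=2 fast=4: a[fast]=7≠0 swap→a[2]=7, slow++,fast++
slow=3 fast=5: a[fast]=0, fast++
slow=3 fast=6: a[fast]=0, fast++
slow=3 fast=7: a[fast]=0, fast++
slow=3 fast=8: a[fast]=0, fast++
slow=3 fast=9: a[fast]=0, fast++
slow=3 fast=10: a[fast]=4≠0 swap→a[3]=4, slow++,fast++
slow=4 fast=11: a[fast]=0, fast++
slow=4 fast=12: a[fast]=0, fast++
slow=4 fast=13: a[fast]=0, fast++
slow=4 fast=14: a[fast]=0, fast++
slow=4 fast=15: a[fast]=0, fast++
slow=4 fast=16: a[fast]=0, fast++
slow=4 fast=17: a[fast]=0, fast++
slow=4 fast=18: a[fast]=4≠0 swap→a[4]=4, slow++,fast++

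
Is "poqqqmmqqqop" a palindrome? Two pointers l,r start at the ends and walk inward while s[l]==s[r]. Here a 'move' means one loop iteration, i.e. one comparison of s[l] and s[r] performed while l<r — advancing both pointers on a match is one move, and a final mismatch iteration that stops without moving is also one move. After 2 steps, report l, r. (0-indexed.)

l=2, r=9

l=0 r=11: 'p'=='p', l++,r--
l=1 r=10: 'o'=='o', l++,r--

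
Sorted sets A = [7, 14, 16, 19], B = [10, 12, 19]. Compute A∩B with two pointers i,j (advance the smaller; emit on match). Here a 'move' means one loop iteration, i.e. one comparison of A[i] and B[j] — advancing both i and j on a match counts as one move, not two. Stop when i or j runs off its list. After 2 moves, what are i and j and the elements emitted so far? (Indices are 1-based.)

i=2, j=2, emitted=[]

[i=1,j=1] 7<10 → i++
[i=2,j=1] 14>10 → j++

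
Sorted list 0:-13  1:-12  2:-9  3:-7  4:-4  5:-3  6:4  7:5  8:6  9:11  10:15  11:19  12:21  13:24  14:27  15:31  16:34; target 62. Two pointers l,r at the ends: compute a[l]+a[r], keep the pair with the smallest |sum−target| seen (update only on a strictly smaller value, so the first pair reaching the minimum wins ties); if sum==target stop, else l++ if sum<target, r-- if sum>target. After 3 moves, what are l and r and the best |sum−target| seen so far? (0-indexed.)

l=0 r=16: -13+34=21 d=41 *, l++
l=1 r=16: -12+34=22 d=40 *, l++
l=2 r=16: -9+34=25 d=37 *, l++

l=3, r=16, best |Δ|=37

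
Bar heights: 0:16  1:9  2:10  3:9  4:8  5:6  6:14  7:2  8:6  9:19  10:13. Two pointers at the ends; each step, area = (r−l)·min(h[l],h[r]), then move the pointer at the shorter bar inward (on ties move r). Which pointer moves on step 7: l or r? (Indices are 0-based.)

l

l=0 r=10: min(16,13)*10=130 best=130 *, r--
l=0 r=9: min(16,19)*9=144 best=144 *, l++
l=1 r=9: min(9,19)*8=72 best=144, l++
l=2 r=9: min(10,19)*7=70 best=144, l++
l=3 r=9: min(9,19)*6=54 best=144, l++
l=4 r=9: min(8,19)*5=40 best=144, l++
l=5 r=9: min(6,19)*4=24 best=144, l++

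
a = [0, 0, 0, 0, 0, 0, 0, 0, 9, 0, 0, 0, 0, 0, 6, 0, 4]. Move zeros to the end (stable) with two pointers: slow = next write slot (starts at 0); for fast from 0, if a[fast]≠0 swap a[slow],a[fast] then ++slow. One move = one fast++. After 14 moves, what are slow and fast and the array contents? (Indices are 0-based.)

slow=0 fast=0: a[fast]=0, fast++
slow=0 fast=1: a[fast]=0, fast++
slow=0 fast=2: a[fast]=0, fast++
slow=0 fast=3: a[fast]=0, fast++
slow=0 fast=4: a[fast]=0, fast++
slow=0 fast=5: a[fast]=0, fast++
slow=0 fast=6: a[fast]=0, fast++
slow=0 fast=7: a[fast]=0, fast++
slow=0 fast=8: a[fast]=9≠0 swap→a[0]=9, slow++,fast++
slow=1 fast=9: a[fast]=0, fast++
slow=1 fast=10: a[fast]=0, fast++
slow=1 fast=11: a[fast]=0, fast++
slow=1 fast=12: a[fast]=0, fast++
slow=1 fast=13: a[fast]=0, fast++

slow=1, fast=14, a=[9, 0, 0, 0, 0, 0, 0, 0, 0, 0, 0, 0, 0, 0, 6, 0, 4]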